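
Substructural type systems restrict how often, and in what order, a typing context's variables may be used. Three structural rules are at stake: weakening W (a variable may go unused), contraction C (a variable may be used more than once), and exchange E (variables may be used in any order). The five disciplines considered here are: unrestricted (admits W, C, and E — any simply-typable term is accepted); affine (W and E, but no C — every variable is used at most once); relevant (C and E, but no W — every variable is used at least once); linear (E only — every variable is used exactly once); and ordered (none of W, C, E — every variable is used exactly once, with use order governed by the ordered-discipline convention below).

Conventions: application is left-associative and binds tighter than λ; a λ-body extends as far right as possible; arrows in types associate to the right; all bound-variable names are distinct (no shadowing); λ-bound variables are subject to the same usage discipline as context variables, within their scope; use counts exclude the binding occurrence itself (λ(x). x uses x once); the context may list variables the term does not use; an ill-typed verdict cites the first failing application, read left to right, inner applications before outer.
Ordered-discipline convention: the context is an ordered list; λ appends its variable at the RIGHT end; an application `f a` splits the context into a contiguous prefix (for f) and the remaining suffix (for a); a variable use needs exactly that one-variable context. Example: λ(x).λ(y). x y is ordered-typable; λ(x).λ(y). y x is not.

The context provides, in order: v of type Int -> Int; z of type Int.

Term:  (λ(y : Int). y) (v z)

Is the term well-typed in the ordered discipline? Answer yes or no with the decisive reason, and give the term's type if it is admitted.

yes — v, z, y: once each, no exchange needed; term : Int
usage: v ×1, z ×1, y [bound] ×1
use order (left to right): y, v, z
typing: well-typed — term : Int
across the five disciplines: ordered ✓ · linear ✓ · affine ✓ · relevant ✓ · unrestricted ✓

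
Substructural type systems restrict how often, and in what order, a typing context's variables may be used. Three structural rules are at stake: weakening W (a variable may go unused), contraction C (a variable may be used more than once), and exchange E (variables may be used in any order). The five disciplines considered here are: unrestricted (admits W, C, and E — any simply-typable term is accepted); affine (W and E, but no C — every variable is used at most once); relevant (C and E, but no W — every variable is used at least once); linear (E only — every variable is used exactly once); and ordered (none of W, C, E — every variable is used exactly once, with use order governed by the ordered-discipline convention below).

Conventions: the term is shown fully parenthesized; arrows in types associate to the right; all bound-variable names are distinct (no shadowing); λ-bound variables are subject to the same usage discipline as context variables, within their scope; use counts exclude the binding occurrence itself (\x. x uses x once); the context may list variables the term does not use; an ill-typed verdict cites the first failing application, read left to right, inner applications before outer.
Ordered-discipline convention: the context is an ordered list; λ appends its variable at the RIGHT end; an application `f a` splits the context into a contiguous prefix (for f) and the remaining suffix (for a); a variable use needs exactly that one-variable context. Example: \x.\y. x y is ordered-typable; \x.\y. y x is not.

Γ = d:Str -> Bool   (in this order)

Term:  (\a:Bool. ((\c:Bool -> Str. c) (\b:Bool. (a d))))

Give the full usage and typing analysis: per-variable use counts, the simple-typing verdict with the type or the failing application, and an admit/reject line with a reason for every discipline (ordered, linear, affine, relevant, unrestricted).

usage: d: 1×, a [bound]: 1×, c [bound]: 1×, b [bound]: 0×
order of uses: c, a, d
typing: ill-typed: applying a non-function (Bool)
ordered: ✗, a type mismatch blocks all five
linear: ✗, the type mismatch rejects it
affine: ✗, not simply typable
relevant: ✗, fails simple typing
unrestricted: ✗, a type mismatch blocks all five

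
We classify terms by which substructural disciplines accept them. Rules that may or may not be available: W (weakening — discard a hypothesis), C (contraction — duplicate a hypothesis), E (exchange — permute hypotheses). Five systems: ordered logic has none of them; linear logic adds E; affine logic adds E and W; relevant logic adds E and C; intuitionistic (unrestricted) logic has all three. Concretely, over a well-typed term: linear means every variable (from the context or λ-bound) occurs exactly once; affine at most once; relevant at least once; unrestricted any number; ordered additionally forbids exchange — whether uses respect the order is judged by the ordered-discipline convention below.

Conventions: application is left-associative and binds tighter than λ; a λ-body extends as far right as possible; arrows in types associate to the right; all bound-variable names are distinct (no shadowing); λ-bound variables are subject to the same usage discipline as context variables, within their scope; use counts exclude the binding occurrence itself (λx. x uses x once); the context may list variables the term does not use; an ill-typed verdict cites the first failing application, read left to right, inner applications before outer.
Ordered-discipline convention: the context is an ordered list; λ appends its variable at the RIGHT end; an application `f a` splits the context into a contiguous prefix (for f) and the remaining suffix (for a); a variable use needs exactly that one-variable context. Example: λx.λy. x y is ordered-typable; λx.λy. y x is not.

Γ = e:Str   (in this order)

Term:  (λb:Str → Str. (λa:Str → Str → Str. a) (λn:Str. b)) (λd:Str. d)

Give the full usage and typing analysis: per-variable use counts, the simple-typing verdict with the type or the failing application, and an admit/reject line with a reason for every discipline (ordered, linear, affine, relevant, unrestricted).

variable uses: e ×0, b (λ-bound) ×1, a (λ-bound) ×1, n (λ-bound) ×0, d (λ-bound) ×1
use order (left to right): a, b, d
typing: the term checks, with type Str → Str → Str
ordered ✗ (needs weakening: e, n unused)
linear ✗ (needs weakening: e, n unused)
affine ✓ (e, b, a, n, d: no repeats, contraction unneeded)
relevant ✗ (needs weakening: e, n unused)
unrestricted ✓ (well-typed at Str → Str → Str; no restrictions here)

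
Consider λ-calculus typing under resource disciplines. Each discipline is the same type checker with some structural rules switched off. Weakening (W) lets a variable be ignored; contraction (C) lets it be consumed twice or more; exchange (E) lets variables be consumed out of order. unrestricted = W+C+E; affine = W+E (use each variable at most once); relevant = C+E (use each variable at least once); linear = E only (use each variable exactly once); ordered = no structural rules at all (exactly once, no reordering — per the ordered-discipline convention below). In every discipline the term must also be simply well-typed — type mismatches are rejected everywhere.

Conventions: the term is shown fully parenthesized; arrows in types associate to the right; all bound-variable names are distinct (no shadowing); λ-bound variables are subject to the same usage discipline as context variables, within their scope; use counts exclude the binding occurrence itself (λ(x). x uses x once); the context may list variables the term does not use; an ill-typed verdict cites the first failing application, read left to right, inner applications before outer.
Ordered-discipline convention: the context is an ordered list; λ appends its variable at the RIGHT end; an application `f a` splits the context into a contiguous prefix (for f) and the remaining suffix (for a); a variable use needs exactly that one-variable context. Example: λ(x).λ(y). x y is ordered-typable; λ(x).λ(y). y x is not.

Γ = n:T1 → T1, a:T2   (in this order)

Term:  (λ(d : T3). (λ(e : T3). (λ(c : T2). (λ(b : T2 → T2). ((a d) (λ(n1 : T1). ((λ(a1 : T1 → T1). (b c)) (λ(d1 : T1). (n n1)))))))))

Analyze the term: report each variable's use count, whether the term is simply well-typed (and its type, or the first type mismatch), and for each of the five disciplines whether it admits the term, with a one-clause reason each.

variable uses: n: 1, a: 1, d (λ-bound): 1, e (λ-bound): 0, c (λ-bound): 1, b (λ-bound): 1, n1 (λ-bound): 1, a1 (λ-bound): 0, d1 (λ-bound): 0
use order (left to right): a, d, b, c, n, n1
typing: ill-typed: applying a non-function (T2)
ordered: ✗, fails simple typing
linear: ✗, a type mismatch blocks all five
affine: ✗, the type mismatch rejects it
relevant: ✗, not simply typable
unrestricted: ✗, fails simple typing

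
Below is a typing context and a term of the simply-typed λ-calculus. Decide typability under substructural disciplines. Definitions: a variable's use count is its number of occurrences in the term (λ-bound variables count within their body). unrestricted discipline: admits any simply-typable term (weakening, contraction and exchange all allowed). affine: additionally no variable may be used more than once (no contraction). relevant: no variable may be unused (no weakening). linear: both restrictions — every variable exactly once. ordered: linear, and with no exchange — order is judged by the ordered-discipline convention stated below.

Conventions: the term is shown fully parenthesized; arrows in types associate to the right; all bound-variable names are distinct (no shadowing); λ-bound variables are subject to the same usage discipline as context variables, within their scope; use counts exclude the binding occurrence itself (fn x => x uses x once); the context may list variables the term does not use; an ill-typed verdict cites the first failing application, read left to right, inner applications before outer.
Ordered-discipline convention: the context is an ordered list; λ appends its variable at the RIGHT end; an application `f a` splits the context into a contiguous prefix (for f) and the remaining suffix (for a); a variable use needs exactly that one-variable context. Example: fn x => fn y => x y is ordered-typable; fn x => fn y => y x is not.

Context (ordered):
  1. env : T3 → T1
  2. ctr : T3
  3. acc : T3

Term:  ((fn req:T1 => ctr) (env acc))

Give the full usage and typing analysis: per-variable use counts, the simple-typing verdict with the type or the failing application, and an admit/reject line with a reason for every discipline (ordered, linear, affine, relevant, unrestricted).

use counts: env: 1×, ctr: 1×, acc: 1×, req (λ-bound): 0×
left-to-right use order: ctr, env, acc
typing: the term checks, with type T3
ordered ✗ (needs weakening: req unused)
linear ✗ (needs weakening: req unused)
affine ✓ (no duplicate uses among env, ctr, acc, req)
relevant ✗ (needs weakening: req unused)
unrestricted ✓ (simply typable at T3; W, C, E all held)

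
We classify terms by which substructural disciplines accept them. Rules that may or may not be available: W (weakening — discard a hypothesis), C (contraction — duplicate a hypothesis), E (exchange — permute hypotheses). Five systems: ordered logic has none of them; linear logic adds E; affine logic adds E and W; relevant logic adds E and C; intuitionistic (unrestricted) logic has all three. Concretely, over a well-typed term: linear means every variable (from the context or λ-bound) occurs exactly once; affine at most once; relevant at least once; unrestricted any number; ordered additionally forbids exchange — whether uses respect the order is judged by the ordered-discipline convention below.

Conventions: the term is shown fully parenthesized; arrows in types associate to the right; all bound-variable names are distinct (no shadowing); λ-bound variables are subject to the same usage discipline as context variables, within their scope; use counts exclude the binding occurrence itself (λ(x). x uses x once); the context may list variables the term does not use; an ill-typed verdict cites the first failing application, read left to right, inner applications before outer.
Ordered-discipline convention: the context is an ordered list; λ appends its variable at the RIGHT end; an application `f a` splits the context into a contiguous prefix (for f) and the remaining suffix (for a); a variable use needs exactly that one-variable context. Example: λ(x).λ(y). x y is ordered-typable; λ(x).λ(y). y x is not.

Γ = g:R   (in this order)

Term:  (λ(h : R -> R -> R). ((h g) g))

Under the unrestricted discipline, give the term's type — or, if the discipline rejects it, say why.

term : (R -> R -> R) -> R
use counts: g=2, h (bound)=1
left-to-right use order: h, g, g
typing: ✓ — (R -> R -> R) -> R
per-discipline verdicts: ordered ✗ | linear ✗ | affine ✗ | relevant ✓ | unrestricted ✓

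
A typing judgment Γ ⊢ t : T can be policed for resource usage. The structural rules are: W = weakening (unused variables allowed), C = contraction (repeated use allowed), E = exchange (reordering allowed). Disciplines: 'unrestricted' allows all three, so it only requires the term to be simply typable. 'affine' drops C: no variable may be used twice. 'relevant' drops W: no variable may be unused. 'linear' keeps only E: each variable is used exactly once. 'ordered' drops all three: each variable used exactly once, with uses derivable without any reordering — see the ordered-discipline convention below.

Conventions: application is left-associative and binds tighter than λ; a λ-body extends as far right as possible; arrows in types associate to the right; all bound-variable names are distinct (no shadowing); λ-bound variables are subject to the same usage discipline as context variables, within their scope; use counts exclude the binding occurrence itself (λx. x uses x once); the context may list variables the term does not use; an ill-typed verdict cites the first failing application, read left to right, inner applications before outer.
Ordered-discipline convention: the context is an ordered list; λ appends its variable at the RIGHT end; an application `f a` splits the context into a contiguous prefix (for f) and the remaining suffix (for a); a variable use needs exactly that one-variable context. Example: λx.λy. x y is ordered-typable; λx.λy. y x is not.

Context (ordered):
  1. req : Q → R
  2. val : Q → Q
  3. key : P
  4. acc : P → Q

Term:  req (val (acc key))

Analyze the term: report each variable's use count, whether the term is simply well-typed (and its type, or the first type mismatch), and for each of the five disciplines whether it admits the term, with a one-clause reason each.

usage: req: 1×; val: 1×; key: 1×; acc: 1×
left-to-right use order: req, val, acc, key
typing: well-typed — term : R
ordered: ✗, no contiguous prefix/suffix split fits req, val, acc, key
linear: ✓, each of req, val, key, acc used exactly once
affine: ✓, at most one use each (req, val, key, acc)
relevant: ✓, every one of req, val, key, acc appears
unrestricted: ✓, type-checks (R) and nothing is barred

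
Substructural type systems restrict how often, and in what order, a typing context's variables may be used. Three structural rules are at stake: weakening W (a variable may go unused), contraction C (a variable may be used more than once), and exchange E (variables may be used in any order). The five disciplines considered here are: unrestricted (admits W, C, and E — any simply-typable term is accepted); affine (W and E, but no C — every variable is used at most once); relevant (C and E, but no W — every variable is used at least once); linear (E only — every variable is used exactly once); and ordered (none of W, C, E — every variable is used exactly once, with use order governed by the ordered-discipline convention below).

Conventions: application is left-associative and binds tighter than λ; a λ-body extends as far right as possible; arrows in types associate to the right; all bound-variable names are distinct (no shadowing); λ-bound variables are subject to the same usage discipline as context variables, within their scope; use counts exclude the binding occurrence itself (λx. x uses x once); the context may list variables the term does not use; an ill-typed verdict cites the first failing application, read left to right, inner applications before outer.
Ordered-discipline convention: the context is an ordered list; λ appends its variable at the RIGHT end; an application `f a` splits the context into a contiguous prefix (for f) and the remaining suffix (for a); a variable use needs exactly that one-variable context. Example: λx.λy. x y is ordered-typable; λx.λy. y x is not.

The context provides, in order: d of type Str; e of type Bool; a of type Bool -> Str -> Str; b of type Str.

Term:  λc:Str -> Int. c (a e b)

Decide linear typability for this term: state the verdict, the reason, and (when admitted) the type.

no — unused: d — weakening required
counts: d: 0×; e: 1×; a: 1×; b: 1×; c [bound]: 1×
uses in reading order: c, a, e, b
typing: well-typed — term : (Str -> Int) -> Int
all disciplines: ordered ✗ | linear ✗ | affine ✓ | relevant ✗ | unrestricted ✓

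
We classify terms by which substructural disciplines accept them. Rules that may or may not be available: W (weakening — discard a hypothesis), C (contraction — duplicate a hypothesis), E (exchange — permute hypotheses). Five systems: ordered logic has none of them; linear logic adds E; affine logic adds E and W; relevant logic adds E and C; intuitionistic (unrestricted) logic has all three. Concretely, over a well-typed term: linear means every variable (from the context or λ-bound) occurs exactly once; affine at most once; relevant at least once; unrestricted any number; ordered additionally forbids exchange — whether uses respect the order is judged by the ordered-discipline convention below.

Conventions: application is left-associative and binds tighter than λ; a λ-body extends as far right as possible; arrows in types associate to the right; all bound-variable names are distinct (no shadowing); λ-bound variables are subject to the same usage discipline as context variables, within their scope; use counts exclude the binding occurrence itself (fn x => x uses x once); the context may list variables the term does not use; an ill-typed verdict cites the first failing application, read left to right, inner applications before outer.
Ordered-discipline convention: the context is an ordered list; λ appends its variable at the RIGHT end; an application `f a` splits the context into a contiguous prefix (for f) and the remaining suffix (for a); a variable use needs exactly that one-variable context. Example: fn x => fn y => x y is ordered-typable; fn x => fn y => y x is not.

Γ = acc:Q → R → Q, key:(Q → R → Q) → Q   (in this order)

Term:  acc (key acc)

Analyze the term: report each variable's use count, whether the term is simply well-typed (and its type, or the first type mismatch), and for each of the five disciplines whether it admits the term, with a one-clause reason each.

usage: acc: 2×; key: 1×
left-to-right use order: acc, key, acc
typing: well-typed at R → Q
ordered: ✗, uses contraction: acc ×2
linear: ✗, uses contraction: acc ×2
affine: ✗, uses contraction: acc ×2
relevant: ✓, at least one use each (acc, key)
unrestricted: ✓, well-typed at R → Q; no restrictions here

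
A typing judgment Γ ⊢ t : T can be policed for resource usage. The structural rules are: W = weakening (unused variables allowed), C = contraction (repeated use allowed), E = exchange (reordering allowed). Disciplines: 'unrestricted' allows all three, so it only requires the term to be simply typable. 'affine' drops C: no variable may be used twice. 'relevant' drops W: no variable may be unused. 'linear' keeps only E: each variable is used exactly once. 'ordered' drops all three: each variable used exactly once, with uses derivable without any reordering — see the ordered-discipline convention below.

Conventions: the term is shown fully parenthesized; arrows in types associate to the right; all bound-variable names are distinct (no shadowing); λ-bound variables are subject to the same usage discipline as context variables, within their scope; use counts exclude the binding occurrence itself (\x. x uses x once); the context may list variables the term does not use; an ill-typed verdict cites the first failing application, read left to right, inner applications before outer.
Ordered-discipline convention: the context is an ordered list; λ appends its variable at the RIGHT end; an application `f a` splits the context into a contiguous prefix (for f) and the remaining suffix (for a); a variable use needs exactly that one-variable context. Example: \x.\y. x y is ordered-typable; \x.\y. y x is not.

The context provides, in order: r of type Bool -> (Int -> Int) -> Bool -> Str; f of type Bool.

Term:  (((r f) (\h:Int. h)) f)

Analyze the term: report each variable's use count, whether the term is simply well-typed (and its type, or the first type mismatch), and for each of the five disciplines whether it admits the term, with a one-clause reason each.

variable uses: r=1, f=2, h (λ-bound)=1
use order (left to right): r, f, h, f
typing: ✓ — Str
ordered: ✗, needs contraction — f ×2
linear: ✗, needs contraction — f ×2
affine: ✗, needs contraction — f ×2
relevant: ✓, every one of r, f, h appears
unrestricted: ✓, well-typed at Str; no restrictions here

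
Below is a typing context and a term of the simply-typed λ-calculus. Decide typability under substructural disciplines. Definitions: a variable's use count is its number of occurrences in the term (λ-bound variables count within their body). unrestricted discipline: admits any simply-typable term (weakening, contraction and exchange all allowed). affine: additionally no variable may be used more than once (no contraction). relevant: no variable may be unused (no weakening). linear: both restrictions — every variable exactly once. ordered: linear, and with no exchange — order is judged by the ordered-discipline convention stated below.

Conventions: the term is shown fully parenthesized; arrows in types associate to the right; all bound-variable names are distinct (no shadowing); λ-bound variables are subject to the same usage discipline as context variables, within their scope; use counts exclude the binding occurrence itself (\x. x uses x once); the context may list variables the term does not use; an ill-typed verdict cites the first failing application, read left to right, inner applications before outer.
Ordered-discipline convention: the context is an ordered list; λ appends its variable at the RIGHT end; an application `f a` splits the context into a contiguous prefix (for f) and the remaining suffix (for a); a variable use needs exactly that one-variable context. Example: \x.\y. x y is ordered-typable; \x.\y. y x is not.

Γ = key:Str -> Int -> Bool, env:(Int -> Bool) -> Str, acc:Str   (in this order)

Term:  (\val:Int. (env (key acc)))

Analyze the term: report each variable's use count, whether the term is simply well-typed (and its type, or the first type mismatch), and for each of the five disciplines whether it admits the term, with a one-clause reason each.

usage: key: 1, env: 1, acc: 1, val [bound]: 0
use order (left to right): env, key, acc
typing: the term checks, with type Int -> Str
ordered ✗ (unused: val — weakening required)
linear ✗ (unused: val — weakening required)
affine ✓ (no duplicate uses among key, env, acc, val)
relevant ✗ (unused: val — weakening required)
unrestricted ✓ (well-typed at Int -> Str; no restrictions here)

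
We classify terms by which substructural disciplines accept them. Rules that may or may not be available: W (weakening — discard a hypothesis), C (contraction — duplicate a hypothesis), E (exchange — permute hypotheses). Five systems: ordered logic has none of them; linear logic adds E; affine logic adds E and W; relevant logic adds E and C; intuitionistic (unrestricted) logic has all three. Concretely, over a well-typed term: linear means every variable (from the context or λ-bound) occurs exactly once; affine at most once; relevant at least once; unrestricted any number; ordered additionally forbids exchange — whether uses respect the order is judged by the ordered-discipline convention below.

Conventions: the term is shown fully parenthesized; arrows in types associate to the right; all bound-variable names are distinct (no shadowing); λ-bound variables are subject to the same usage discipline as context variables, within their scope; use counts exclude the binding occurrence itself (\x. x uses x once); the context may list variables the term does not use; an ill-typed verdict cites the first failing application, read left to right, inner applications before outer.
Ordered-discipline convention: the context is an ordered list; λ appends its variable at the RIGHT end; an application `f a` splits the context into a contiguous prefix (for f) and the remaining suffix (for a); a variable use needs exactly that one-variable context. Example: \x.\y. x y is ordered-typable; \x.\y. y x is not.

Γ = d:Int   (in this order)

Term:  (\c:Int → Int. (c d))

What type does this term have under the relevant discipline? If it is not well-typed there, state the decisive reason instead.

term : (Int → Int) → Int
use counts: d ×1; c [bound] ×1
order of uses: c, d
typing: ✓ — (Int → Int) → Int
summary: ordered ✗; linear ✓; affine ✓; relevant ✓; unrestricted ✓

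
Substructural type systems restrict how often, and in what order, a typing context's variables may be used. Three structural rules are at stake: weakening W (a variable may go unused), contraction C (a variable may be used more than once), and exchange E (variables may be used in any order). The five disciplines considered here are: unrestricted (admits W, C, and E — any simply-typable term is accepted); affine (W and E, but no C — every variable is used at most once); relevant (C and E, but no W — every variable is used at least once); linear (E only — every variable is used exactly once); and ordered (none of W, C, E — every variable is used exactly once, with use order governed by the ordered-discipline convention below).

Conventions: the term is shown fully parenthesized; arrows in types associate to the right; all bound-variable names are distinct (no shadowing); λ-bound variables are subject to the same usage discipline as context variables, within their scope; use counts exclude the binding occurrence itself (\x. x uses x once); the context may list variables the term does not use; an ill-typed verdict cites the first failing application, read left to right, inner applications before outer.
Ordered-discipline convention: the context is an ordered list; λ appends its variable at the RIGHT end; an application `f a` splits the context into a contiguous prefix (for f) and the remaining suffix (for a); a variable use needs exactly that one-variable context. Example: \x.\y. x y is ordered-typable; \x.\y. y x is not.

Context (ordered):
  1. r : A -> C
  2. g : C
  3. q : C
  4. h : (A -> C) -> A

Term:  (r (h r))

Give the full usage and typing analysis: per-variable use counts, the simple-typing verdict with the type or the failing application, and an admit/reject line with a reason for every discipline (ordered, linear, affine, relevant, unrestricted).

counts: r: 2; g: 0; q: 0; h: 1
order of uses: r, h, r
typing: well-typed — term : C
ordered: ✗, r ×2 used more than once (contraction); g, q left unused
linear: ✗, r ×2 used more than once (contraction); g, q left unused
affine: ✗, r ×2 used more than once (contraction)
relevant: ✗, g, q left unused
unrestricted: ✓, type-checks (C) and nothing is barred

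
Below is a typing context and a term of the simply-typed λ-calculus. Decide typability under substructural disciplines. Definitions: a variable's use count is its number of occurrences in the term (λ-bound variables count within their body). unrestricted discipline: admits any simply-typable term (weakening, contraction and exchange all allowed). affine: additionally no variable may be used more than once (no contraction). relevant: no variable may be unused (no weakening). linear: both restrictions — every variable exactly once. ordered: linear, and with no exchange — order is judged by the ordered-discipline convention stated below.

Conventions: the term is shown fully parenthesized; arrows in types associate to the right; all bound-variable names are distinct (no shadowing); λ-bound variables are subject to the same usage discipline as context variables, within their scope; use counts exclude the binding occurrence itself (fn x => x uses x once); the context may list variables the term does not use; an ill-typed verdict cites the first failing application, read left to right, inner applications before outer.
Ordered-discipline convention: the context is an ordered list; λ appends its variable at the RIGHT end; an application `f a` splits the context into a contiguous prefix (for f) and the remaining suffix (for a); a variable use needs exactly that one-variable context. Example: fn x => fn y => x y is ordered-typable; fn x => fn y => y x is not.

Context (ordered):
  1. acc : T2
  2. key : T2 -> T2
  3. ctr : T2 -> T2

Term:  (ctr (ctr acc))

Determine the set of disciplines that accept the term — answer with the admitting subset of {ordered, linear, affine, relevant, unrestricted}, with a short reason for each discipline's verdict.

admitting disciplines: unrestricted
counts: acc: 1×, key: 0×, ctr: 2×
order of uses: ctr, ctr, acc
typing: the term checks, with type T2
ordered ✗ (repeated use of ctr ×2; key never used (weakening))
linear ✗ (repeated use of ctr ×2; key never used (weakening))
affine ✗ (repeated use of ctr ×2)
relevant ✗ (key never used (weakening))
unrestricted ✓ (well-typed at T2; no restrictions here)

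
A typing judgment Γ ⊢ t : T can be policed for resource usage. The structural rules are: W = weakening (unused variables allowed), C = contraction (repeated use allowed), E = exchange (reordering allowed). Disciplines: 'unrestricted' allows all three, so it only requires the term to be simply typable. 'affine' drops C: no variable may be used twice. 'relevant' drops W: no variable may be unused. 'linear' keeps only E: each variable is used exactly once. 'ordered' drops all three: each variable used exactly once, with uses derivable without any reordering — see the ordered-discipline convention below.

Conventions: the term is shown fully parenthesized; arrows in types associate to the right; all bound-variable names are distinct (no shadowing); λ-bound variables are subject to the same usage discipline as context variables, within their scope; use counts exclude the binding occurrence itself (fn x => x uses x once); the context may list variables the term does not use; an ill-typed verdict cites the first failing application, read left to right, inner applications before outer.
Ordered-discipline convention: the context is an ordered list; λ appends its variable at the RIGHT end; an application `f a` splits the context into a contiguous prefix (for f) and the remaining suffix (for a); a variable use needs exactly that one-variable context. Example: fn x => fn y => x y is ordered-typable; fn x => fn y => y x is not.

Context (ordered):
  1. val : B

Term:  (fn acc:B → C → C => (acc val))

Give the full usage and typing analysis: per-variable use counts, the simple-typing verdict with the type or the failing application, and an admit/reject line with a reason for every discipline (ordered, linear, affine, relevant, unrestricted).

usage: val ×1, acc (bound) ×1
use order (left to right): acc, val
typing: ✓ — (B → C → C) → C → C
ordered: ✗ — use order acc, val needs exchange
linear: ✓ — single use per variable (val, acc)
affine: ✓ — val, acc: no repeats, contraction unneeded
relevant: ✓ — none of val, acc goes unused
unrestricted: ✓ — simply typable at (B → C → C) → C → C; W, C, E all held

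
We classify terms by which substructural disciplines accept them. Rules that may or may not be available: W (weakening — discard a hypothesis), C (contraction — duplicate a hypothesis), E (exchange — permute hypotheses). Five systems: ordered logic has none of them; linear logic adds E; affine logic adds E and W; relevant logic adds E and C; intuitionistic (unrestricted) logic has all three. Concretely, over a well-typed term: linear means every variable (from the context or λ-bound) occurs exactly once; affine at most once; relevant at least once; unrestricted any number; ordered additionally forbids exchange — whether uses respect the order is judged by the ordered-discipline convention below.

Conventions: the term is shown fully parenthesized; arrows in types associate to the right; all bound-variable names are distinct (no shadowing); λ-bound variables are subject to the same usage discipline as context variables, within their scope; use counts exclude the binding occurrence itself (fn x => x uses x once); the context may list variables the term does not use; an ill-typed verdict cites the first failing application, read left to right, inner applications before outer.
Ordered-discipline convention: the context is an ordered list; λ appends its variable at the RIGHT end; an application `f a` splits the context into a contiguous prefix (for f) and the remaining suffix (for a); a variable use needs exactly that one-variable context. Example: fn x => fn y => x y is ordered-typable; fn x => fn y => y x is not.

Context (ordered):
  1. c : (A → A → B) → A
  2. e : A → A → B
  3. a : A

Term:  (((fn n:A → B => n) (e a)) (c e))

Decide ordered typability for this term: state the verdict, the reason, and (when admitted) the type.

no — repeated use of e ×2
counts: c: 1×, e: 2×, a: 1×, n [bound]: 1×
use order (left to right): n, e, a, c, e
typing: well-typed — term : B
all disciplines: ordered ✗, linear ✗, affine ✗, relevant ✓, unrestricted ✓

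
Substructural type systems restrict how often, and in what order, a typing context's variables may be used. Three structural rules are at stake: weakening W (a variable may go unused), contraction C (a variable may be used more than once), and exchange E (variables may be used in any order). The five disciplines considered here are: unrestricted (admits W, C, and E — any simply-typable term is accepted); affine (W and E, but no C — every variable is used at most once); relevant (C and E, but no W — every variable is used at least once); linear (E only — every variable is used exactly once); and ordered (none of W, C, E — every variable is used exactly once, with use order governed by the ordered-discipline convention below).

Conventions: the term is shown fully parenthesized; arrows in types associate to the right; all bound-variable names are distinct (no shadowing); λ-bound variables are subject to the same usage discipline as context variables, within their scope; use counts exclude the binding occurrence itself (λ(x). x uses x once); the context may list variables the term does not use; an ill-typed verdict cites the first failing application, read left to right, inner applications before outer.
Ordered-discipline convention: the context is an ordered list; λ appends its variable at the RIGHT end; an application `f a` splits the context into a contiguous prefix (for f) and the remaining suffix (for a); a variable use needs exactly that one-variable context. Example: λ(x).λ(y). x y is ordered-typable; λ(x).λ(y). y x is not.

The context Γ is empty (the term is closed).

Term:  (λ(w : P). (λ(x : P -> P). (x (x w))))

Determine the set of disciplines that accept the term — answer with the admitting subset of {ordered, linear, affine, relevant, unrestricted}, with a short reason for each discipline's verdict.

admitted by: relevant, unrestricted
variable uses: w (bound): 1×; x (bound): 2×
use order (left to right): x, x, w
typing: ✓ — P -> (P -> P) -> P
ordered: ✗, repeated use of x ×2
linear: ✗, repeated use of x ×2
affine: ✗, repeated use of x ×2
relevant: ✓, none of w, x goes unused
unrestricted: ✓, simply typable at P -> (P -> P) -> P; W, C, E all held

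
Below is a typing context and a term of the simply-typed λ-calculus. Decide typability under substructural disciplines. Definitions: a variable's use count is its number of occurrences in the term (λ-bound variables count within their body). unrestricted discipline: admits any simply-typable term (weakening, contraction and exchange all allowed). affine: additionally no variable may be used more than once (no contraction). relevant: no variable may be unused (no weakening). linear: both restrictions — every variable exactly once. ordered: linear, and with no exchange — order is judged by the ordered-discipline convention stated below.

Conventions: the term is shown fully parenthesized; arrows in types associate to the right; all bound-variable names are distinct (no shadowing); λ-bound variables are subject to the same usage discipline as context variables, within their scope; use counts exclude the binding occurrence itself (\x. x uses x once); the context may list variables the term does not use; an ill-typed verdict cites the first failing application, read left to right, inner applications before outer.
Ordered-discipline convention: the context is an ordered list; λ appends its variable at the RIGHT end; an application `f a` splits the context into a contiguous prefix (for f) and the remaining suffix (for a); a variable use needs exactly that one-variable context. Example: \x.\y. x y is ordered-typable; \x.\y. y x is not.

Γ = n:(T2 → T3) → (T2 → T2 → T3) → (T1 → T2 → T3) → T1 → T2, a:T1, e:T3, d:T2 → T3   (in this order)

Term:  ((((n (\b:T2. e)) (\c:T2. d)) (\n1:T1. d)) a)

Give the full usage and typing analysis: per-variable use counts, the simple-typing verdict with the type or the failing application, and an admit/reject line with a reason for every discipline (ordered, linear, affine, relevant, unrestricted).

use counts: n ×1; a ×1; e ×1; d ×2; b [bound] ×0; c [bound] ×0; n1 [bound] ×0
left-to-right use order: n, e, d, d, a
typing: well-typed — term : T2
ordered: ✗ — needs contraction — d ×2; b, c, n1 never used (weakening)
linear: ✗ — needs contraction — d ×2; b, c, n1 never used (weakening)
affine: ✗ — needs contraction — d ×2
relevant: ✗ — b, c, n1 never used (weakening)
unrestricted: ✓ — type-checks (T2) and nothing is barred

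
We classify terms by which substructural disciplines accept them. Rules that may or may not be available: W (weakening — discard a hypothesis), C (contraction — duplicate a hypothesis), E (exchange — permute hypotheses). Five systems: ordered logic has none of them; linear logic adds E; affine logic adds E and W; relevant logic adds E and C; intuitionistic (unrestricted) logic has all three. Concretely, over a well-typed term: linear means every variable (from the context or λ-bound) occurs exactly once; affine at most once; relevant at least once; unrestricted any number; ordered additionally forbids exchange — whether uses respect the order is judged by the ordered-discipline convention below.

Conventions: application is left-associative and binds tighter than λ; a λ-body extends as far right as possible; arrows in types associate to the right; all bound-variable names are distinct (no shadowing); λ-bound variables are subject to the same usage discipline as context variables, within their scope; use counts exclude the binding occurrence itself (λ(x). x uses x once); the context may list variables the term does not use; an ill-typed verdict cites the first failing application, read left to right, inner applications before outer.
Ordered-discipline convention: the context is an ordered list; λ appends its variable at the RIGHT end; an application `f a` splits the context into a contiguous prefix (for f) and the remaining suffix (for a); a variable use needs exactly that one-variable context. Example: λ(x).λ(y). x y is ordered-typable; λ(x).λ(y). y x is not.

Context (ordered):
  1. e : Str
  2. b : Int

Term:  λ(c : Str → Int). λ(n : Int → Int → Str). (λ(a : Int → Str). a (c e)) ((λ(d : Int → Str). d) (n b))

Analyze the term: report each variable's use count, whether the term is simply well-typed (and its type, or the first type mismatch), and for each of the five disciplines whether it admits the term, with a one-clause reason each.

counts: e: 1; b: 1; c (λ-bound): 1; n (λ-bound): 1; a (λ-bound): 1; d (λ-bound): 1
order of uses: a, c, e, d, n, b
typing: ✓ — (Str → Int) → (Int → Int → Str) → Str
ordered ✗ (needs exchange: uses follow a, c, e, d, n, b)
linear ✓ (single use per variable (e, b, c, n, a, d))
affine ✓ (at most one use each (e, b, c, n, a, d))
relevant ✓ (e, b, c, n, a, d: all used, weakening unneeded)
unrestricted ✓ (simply typable at (Str → Int) → (Int → Int → Str) → Str; W, C, E all held)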